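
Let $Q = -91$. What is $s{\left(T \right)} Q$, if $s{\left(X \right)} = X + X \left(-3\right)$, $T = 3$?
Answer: $546$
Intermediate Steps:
$s{\left(X \right)} = - 2 X$ ($s{\left(X \right)} = X - 3 X = - 2 X$)
$s{\left(T \right)} Q = \left(-2\right) 3 \left(-91\right) = \left(-6\right) \left(-91\right) = 546$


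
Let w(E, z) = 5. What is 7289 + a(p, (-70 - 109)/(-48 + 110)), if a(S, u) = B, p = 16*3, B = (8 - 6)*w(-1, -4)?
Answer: 7299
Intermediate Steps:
B = 10 (B = (8 - 6)*5 = 2*5 = 10)
p = 48
a(S, u) = 10
7289 + a(p, (-70 - 109)/(-48 + 110)) = 7289 + 10 = 7299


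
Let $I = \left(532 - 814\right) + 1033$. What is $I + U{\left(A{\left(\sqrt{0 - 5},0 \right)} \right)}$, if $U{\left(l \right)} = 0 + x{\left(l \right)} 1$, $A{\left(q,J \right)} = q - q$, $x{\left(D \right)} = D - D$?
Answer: $751$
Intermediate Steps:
$x{\left(D \right)} = 0$
$A{\left(q,J \right)} = 0$
$I = 751$ ($I = -282 + 1033 = 751$)
$U{\left(l \right)} = 0$ ($U{\left(l \right)} = 0 + 0 \cdot 1 = 0 + 0 = 0$)
$I + U{\left(A{\left(\sqrt{0 - 5},0 \right)} \right)} = 751 + 0 = 751$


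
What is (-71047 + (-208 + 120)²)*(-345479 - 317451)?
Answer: 41965457790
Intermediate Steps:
(-71047 + (-208 + 120)²)*(-345479 - 317451) = (-71047 + (-88)²)*(-662930) = (-71047 + 7744)*(-662930) = -63303*(-662930) = 41965457790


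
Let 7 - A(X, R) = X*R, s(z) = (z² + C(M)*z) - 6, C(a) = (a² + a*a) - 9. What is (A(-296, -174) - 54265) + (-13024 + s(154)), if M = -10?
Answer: -65662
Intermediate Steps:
C(a) = -9 + 2*a² (C(a) = (a² + a²) - 9 = 2*a² - 9 = -9 + 2*a²)
s(z) = -6 + z² + 191*z (s(z) = (z² + (-9 + 2*(-10)²)*z) - 6 = (z² + (-9 + 2*100)*z) - 6 = (z² + (-9 + 200)*z) - 6 = (z² + 191*z) - 6 = -6 + z² + 191*z)
A(X, R) = 7 - R*X (A(X, R) = 7 - X*R = 7 - R*X)
(A(-296, -174) - 54265) + (-13024 + s(154)) = ((7 - 1*(-174)*(-296)) - 54265) + (-13024 + (-6 + 154² + 191*154)) = ((7 - 51504) - 54265) + (-13024 + (-6 + 23716 + 29414)) = (-51497 - 54265) + (-13024 + 53124) = -105762 + 40100 = -65662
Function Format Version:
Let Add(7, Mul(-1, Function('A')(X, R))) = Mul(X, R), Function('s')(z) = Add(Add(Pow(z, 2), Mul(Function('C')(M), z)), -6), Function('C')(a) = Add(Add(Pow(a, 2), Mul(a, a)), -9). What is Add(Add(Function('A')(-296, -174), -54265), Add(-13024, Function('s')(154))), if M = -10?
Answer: -65662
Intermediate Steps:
Function('C')(a) = Add(-9, Mul(2, Pow(a, 2))) (Function('C')(a) = Add(Add(Pow(a, 2), Pow(a, 2)), -9) = Add(Mul(2, Pow(a, 2)), -9) = Add(-9, Mul(2, Pow(a, 2))))
Function('s')(z) = Add(-6, Pow(z, 2), Mul(191, z)) (Function('s')(z) = Add(Add(Pow(z, 2), Mul(Add(-9, Mul(2, Pow(-10, 2))), z)), -6) = Add(Add(Pow(z, 2), Mul(Add(-9, Mul(2, 100)), z)), -6) = Add(Add(Pow(z, 2), Mul(Add(-9, 200), z)), -6) = Add(Add(Pow(z, 2), Mul(191, z)), -6) = Add(-6, Pow(z, 2), Mul(191, z)))
Function('A')(X, R) = Add(7, Mul(-1, R, X)) (Function('A')(X, R) = Add(7, Mul(-1, Mul(X, R))) = Add(7, Mul(-1, Mul(R, X))) = Add(7, Mul(-1, R, X)))
Add(Add(Function('A')(-296, -174), -54265), Add(-13024, Function('s')(154))) = Add(Add(Add(7, Mul(-1, -174, -296)), -54265), Add(-13024, Add(-6, Pow(154, 2), Mul(191, 154)))) = Add(Add(Add(7, -51504), -54265), Add(-13024, Add(-6, 23716, 29414))) = Add(Add(-51497, -54265), Add(-13024, 53124)) = Add(-105762, 40100) = -65662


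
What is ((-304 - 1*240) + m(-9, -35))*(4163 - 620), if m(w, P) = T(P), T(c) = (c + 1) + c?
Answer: -2171859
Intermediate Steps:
T(c) = 1 + 2*c (T(c) = (1 + c) + c = 1 + 2*c)
m(w, P) = 1 + 2*P
((-304 - 1*240) + m(-9, -35))*(4163 - 620) = ((-304 - 1*240) + (1 + 2*(-35)))*(4163 - 620) = ((-304 - 240) + (1 - 70))*3543 = (-544 - 69)*3543 = -613*3543 = -2171859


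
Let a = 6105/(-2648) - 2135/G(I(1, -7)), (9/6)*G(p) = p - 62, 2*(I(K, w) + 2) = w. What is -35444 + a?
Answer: -843625657/23832 ≈ -35399.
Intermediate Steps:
I(K, w) = -2 + w/2
G(p) = -124/3 + 2*p/3 (G(p) = 2*(p - 62)/3 = 2*(-62 + p)/3 = -124/3 + 2*p/3)
a = 1075751/23832 (a = 6105/(-2648) - 2135/(-124/3 + 2*(-2 + (½)*(-7))/3) = 6105*(-1/2648) - 2135/(-124/3 + 2*(-2 - 7/2)/3) = -6105/2648 - 2135/(-124/3 + (⅔)*(-11/2)) = -6105/2648 - 2135/(-124/3 - 11/3) = -6105/2648 - 2135/(-45) = -6105/2648 - 2135*(-1/45) = -6105/2648 + 427/9 = 1075751/23832 ≈ 45.139)
-35444 + a = -35444 + 1075751/23832 = -843625657/23832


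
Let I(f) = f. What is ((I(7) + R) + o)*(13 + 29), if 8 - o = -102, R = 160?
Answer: 11634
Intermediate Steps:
o = 110 (o = 8 - 1*(-102) = 8 + 102 = 110)
((I(7) + R) + o)*(13 + 29) = ((7 + 160) + 110)*(13 + 29) = (167 + 110)*42 = 277*42 = 11634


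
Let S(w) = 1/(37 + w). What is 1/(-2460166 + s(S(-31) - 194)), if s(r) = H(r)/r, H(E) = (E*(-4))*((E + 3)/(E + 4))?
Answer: -1139/2802133654 ≈ -4.0648e-7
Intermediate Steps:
H(E) = -4*E*(3 + E)/(4 + E) (H(E) = (-4*E)*((3 + E)/(4 + E)) = -4*E*(3 + E)/(4 + E))
s(r) = -4*(3 + r)/(4 + r) (s(r) = (-4*r*(3 + r)/(4 + r))/r = -4*(3 + r)/(4 + r))
1/(-2460166 + s(S(-31) - 194)) = 1/(-2460166 + 4*(-3 - (1/(37 - 31) - 194))/(4 + (1/(37 - 31) - 194))) = 1/(-2460166 + 4*(-3 - (1/6 - 194))/(4 + (1/6 - 194))) = 1/(-2460166 + 4*(-3 - (⅙ - 194))/(4 + (⅙ - 194))) = 1/(-2460166 + 4*(-3 - 1*(-1163/6))/(4 - 1163/6)) = 1/(-2460166 + 4*(-3 + 1163/6)/(-1139/6)) = 1/(-2460166 + 4*(-6/1139)*(1145/6)) = 1/(-2460166 - 4580/1139) = 1/(-2802133654/1139) = -1139/2802133654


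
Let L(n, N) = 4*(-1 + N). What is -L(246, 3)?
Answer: -8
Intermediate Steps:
L(n, N) = -4 + 4*N
-L(246, 3) = -(-4 + 4*3) = -(-4 + 12) = -1*8 = -8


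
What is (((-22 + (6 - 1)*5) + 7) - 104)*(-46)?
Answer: 4324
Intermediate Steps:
(((-22 + (6 - 1)*5) + 7) - 104)*(-46) = (((-22 + 5*5) + 7) - 104)*(-46) = (((-22 + 25) + 7) - 104)*(-46) = ((3 + 7) - 104)*(-46) = (10 - 104)*(-46) = -94*(-46) = 4324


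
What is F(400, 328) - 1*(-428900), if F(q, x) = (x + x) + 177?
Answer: 429733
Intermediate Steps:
F(q, x) = 177 + 2*x (F(q, x) = 2*x + 177 = 177 + 2*x)
F(400, 328) - 1*(-428900) = (177 + 2*328) - 1*(-428900) = (177 + 656) + 428900 = 833 + 428900 = 429733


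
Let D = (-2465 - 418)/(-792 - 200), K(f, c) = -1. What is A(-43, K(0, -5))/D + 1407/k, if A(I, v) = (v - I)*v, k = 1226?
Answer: -505631/38006 ≈ -13.304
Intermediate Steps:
A(I, v) = v*(v - I)
D = 93/32 (D = -2883/(-992) = -2883*(-1/992) = 93/32 ≈ 2.9063)
A(-43, K(0, -5))/D + 1407/k = (-(-1 - 1*(-43)))/(93/32) + 1407/1226 = -(-1 + 43)*(32/93) + 1407*(1/1226) = -1*42*(32/93) + 1407/1226 = -42*32/93 + 1407/1226 = -448/31 + 1407/1226 = -505631/38006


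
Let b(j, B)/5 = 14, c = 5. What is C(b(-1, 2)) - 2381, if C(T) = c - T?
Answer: -2446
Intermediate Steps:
b(j, B) = 70 (b(j, B) = 5*14 = 70)
C(T) = 5 - T
C(b(-1, 2)) - 2381 = (5 - 1*70) - 2381 = (5 - 70) - 2381 = -65 - 2381 = -2446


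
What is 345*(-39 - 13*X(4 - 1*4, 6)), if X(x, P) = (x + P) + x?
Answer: -40365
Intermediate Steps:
X(x, P) = P + 2*x (X(x, P) = (P + x) + x = P + 2*x)
345*(-39 - 13*X(4 - 1*4, 6)) = 345*(-39 - 13*(6 + 2*(4 - 1*4))) = 345*(-39 - 13*(6 + 2*(4 - 4))) = 345*(-39 - 13*(6 + 2*0)) = 345*(-39 - 13*(6 + 0)) = 345*(-39 - 13*6) = 345*(-39 - 78) = 345*(-117) = -40365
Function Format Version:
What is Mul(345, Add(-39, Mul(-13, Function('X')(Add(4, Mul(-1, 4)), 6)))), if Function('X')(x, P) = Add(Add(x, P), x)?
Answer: -40365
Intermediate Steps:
Function('X')(x, P) = Add(P, Mul(2, x)) (Function('X')(x, P) = Add(Add(P, x), x) = Add(P, Mul(2, x)))
Mul(345, Add(-39, Mul(-13, Function('X')(Add(4, Mul(-1, 4)), 6)))) = Mul(345, Add(-39, Mul(-13, Add(6, Mul(2, Add(4, Mul(-1, 4))))))) = Mul(345, Add(-39, Mul(-13, Add(6, Mul(2, Add(4, -4)))))) = Mul(345, Add(-39, Mul(-13, Add(6, Mul(2, 0))))) = Mul(345, Add(-39, Mul(-13, Add(6, 0)))) = Mul(345, Add(-39, Mul(-13, 6))) = Mul(345, Add(-39, -78)) = Mul(345, -117) = -40365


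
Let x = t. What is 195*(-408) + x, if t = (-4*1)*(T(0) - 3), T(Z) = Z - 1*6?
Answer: -79524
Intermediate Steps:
T(Z) = -6 + Z (T(Z) = Z - 6 = -6 + Z)
t = 36 (t = (-4*1)*((-6 + 0) - 3) = -4*(-6 - 3) = -4*(-9) = 36)
x = 36
195*(-408) + x = 195*(-408) + 36 = -79560 + 36 = -79524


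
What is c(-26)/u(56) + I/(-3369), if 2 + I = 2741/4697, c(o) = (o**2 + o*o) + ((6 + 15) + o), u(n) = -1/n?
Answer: -1193650519723/15824193 ≈ -75432.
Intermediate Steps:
c(o) = 21 + o + 2*o**2 (c(o) = (o**2 + o**2) + (21 + o) = 2*o**2 + (21 + o) = 21 + o + 2*o**2)
I = -6653/4697 (I = -2 + 2741/4697 = -6653/4697 ≈ -1.4164)
c(-26)/u(56) + I/(-3369) = (21 - 26 + 2*(-26)**2)/((-1/56)) - 6653/4697/(-3369) = (21 - 26 + 2*676)/((-1*1/56)) - 6653/4697*(-1/3369) = (21 - 26 + 1352)/(-1/56) + 6653/15824193 = 1347*(-56) + 6653/15824193 = -75432 + 6653/15824193 = -1193650519723/15824193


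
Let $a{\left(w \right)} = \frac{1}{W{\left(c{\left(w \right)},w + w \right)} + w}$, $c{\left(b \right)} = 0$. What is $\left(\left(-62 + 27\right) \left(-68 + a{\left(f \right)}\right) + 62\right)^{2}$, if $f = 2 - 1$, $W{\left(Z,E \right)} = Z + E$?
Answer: $\frac{53158681}{9} \approx 5.9065 \cdot 10^{6}$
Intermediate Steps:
$W{\left(Z,E \right)} = E + Z$
$f = 1$
$a{\left(w \right)} = \frac{1}{3 w}$ ($a{\left(w \right)} = \frac{1}{\left(\left(w + w\right) + 0\right) + w} = \frac{1}{\left(2 w + 0\right) + w} = \frac{1}{2 w + w} = \frac{1}{3 w}$)
$\left(\left(-62 + 27\right) \left(-68 + a{\left(f \right)}\right) + 62\right)^{2} = \left(\left(-62 + 27\right) \left(-68 + \frac{1}{3 \cdot 1}\right) + 62\right)^{2} = \left(- 35 \left(-68 + \frac{1}{3} \cdot 1\right) + 62\right)^{2} = \left(- 35 \left(-68 + \frac{1}{3}\right) + 62\right)^{2} = \left(\left(-35\right) \left(- \frac{203}{3}\right) + 62\right)^{2} = \left(\frac{7105}{3} + 62\right)^{2} = \left(\frac{7291}{3}\right)^{2} = \frac{53158681}{9}$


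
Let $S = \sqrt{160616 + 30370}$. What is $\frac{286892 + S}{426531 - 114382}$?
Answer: $\frac{286892}{312149} + \frac{\sqrt{190986}}{312149} \approx 0.92049$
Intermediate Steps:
$S = \sqrt{190986} \approx 437.02$
$\frac{286892 + S}{426531 - 114382} = \frac{286892 + \sqrt{190986}}{426531 - 114382} = \frac{286892 + \sqrt{190986}}{312149} = \left(286892 + \sqrt{190986}\right) \frac{1}{312149} = \frac{286892}{312149} + \frac{\sqrt{190986}}{312149}$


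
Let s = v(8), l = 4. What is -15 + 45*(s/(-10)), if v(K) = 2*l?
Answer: -51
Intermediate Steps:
v(K) = 8 (v(K) = 2*4 = 8)
s = 8
-15 + 45*(s/(-10)) = -15 + 45*(8/(-10)) = -15 + 45*(8*(-⅒)) = -15 + 45*(-⅘) = -15 - 36 = -51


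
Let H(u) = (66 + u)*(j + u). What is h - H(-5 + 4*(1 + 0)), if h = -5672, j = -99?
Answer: 828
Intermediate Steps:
H(u) = (-99 + u)*(66 + u) (H(u) = (66 + u)*(-99 + u) = (-99 + u)*(66 + u))
h - H(-5 + 4*(1 + 0)) = -5672 - (-6534 + (-5 + 4*(1 + 0))**2 - 33*(-5 + 4*(1 + 0))) = -5672 - (-6534 + (-5 + 4*1)**2 - 33*(-5 + 4*1)) = -5672 - (-6534 + (-5 + 4)**2 - 33*(-5 + 4)) = -5672 - (-6534 + (-1)**2 - 33*(-1)) = -5672 - (-6534 + 1 + 33) = -5672 - 1*(-6500) = -5672 + 6500 = 828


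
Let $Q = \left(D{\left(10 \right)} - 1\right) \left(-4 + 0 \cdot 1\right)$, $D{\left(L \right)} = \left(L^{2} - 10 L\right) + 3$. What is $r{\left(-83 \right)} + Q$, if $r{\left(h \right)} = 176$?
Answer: $168$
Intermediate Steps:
$D{\left(L \right)} = 3 + L^{2} - 10 L$
$Q = -8$ ($Q = \left(\left(3 + 10^{2} - 100\right) - 1\right) \left(-4 + 0 \cdot 1\right) = \left(\left(3 + 100 - 100\right) - 1\right) \left(-4 + 0\right) = \left(3 - 1\right) \left(-4\right) = 2 \left(-4\right) = -8$)
$r{\left(-83 \right)} + Q = 176 - 8 = 168$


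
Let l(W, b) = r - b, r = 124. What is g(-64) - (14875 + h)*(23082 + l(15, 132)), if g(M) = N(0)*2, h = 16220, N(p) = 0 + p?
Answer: -717486030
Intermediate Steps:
N(p) = p
l(W, b) = 124 - b
g(M) = 0 (g(M) = 0*2 = 0)
g(-64) - (14875 + h)*(23082 + l(15, 132)) = 0 - (14875 + 16220)*(23082 + (124 - 1*132)) = 0 - 31095*(23082 + (124 - 132)) = 0 - 31095*(23082 - 8) = 0 - 31095*23074 = 0 - 1*717486030 = 0 - 717486030 = -717486030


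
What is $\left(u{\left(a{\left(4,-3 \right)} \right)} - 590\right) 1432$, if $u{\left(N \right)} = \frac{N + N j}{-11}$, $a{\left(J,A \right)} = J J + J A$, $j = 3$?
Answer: $- \frac{9316592}{11} \approx -8.4696 \cdot 10^{5}$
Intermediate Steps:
$a{\left(J,A \right)} = J^{2} + A J$
$u{\left(N \right)} = - \frac{4 N}{11}$ ($u{\left(N \right)} = \frac{N + N 3}{-11} = \left(N + 3 N\right) \left(- \frac{1}{11}\right) = 4 N \left(- \frac{1}{11}\right) = - \frac{4 N}{11}$)
$\left(u{\left(a{\left(4,-3 \right)} \right)} - 590\right) 1432 = \left(- \frac{4 \cdot 4 \left(-3 + 4\right)}{11} - 590\right) 1432 = \left(- \frac{4 \cdot 4 \cdot 1}{11} - 590\right) 1432 = \left(\left(- \frac{4}{11}\right) 4 - 590\right) 1432 = \left(- \frac{16}{11} - 590\right) 1432 = \left(- \frac{6506}{11}\right) 1432 = - \frac{9316592}{11}$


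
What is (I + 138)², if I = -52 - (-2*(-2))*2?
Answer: 6084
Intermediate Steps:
I = -60 (I = -52 - 4*2 = -52 - 1*8 = -52 - 8 = -60)
(I + 138)² = (-60 + 138)² = 78² = 6084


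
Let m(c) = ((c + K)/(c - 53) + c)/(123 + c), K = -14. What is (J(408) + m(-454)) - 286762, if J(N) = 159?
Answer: -1233246819/4303 ≈ -2.8660e+5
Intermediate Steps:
m(c) = (c + (-14 + c)/(-53 + c))/(123 + c) (m(c) = ((c - 14)/(c - 53) + c)/(123 + c) = ((-14 + c)/(-53 + c) + c)/(123 + c) = (c + (-14 + c)/(-53 + c))/(123 + c))
(J(408) + m(-454)) - 286762 = (159 + (-14 + (-454)**2 - 52*(-454))/(-6519 + (-454)**2 + 70*(-454))) - 286762 = (159 + (-14 + 206116 + 23608)/(-6519 + 206116 - 31780)) - 286762 = (159 + 229710/167817) - 286762 = (159 + (1/167817)*229710) - 286762 = (159 + 5890/4303) - 286762 = 690067/4303 - 286762 = -1233246819/4303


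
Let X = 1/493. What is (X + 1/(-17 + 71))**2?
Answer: 299209/708730884 ≈ 0.00042218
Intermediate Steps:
X = 1/493 ≈ 0.0020284
(X + 1/(-17 + 71))**2 = (1/493 + 1/(-17 + 71))**2 = (1/493 + 1/54)**2 = (547/26622)**2 = 299209/708730884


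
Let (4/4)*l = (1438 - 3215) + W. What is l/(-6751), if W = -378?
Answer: 2155/6751 ≈ 0.31921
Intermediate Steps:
l = -2155 (l = (1438 - 3215) - 378 = -1777 - 378 = -2155)
l/(-6751) = -2155/(-6751) = -2155*(-1/6751) = 2155/6751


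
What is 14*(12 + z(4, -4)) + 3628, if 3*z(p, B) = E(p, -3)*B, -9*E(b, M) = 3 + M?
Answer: 3796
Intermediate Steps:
E(b, M) = -⅓ - M/9 (E(b, M) = -(3 + M)/9 = -⅓ - M/9)
z(p, B) = 0 (z(p, B) = ((-⅓ - ⅑*(-3))*B)/3 = ((-⅓ + ⅓)*B)/3 = (0*B)/3 = (⅓)*0 = 0)
14*(12 + z(4, -4)) + 3628 = 14*(12 + 0) + 3628 = 14*12 + 3628 = 168 + 3628 = 3796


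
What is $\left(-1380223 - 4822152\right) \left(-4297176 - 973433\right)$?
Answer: $32690293496375$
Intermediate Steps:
$\left(-1380223 - 4822152\right) \left(-4297176 - 973433\right) = \left(-6202375\right) \left(-5270609\right) = 32690293496375$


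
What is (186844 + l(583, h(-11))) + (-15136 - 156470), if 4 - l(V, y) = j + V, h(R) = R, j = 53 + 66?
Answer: 14540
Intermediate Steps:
j = 119
l(V, y) = -115 - V (l(V, y) = 4 - (119 + V) = 4 + (-119 - V) = -115 - V)
(186844 + l(583, h(-11))) + (-15136 - 156470) = (186844 + (-115 - 1*583)) + (-15136 - 156470) = (186844 + (-115 - 583)) - 171606 = (186844 - 698) - 171606 = 186146 - 171606 = 14540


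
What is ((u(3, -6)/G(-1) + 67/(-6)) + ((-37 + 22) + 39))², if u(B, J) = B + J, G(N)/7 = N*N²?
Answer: 310249/1764 ≈ 175.88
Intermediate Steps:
G(N) = 7*N³ (G(N) = 7*(N*N²) = 7*N³)
((u(3, -6)/G(-1) + 67/(-6)) + ((-37 + 22) + 39))² = (((3 - 6)/((7*(-1)³)) + 67/(-6)) + ((-37 + 22) + 39))² = ((-3/(7*(-1)) + 67*(-⅙)) + (-15 + 39))² = ((-3/(-7) - 67/6) + 24)² = ((-3*(-⅐) - 67/6) + 24)² = ((3/7 - 67/6) + 24)² = (-451/42 + 24)² = (557/42)² = 310249/1764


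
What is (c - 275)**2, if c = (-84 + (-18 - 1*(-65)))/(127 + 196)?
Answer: 7896455044/104329 ≈ 75688.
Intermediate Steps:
c = -37/323 (c = (-84 + (-18 + 65))/323 = (-84 + 47)*(1/323) = -37*1/323 = -37/323 ≈ -0.11455)
(c - 275)**2 = (-37/323 - 275)**2 = (-88862/323)**2 = 7896455044/104329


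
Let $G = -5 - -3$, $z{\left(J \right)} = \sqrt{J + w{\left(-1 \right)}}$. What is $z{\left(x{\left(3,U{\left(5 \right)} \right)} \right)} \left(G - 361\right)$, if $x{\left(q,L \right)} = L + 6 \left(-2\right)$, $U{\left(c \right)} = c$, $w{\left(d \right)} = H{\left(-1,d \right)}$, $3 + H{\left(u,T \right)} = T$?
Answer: $- 363 i \sqrt{11} \approx - 1203.9 i$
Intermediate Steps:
$H{\left(u,T \right)} = -3 + T$
$w{\left(d \right)} = -3 + d$
$x{\left(q,L \right)} = -12 + L$ ($x{\left(q,L \right)} = L - 12 = -12 + L$)
$z{\left(J \right)} = \sqrt{-4 + J}$ ($z{\left(J \right)} = \sqrt{J - 4} = \sqrt{-4 + J}$)
$G = -2$ ($G = -5 + 3 = -2$)
$z{\left(x{\left(3,U{\left(5 \right)} \right)} \right)} \left(G - 361\right) = \sqrt{-4 + \left(-12 + 5\right)} \left(-2 - 361\right) = \sqrt{-4 - 7} \left(-363\right) = \sqrt{-11} \left(-363\right) = i \sqrt{11} \left(-363\right) = - 363 i \sqrt{11}$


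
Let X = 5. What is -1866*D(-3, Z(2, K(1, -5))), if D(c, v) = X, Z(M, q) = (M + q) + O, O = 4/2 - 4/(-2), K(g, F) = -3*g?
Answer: -9330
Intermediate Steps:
O = 4 (O = 4*(½) - 4*(-½) = 2 + 2 = 4)
Z(M, q) = 4 + M + q (Z(M, q) = (M + q) + 4 = 4 + M + q)
D(c, v) = 5
-1866*D(-3, Z(2, K(1, -5))) = -1866*5 = -9330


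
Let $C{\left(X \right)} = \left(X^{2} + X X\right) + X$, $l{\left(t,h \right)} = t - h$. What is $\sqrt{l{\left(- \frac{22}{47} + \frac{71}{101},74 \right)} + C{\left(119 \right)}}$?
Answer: $\frac{8 \sqrt{9987930097}}{4747} \approx 168.43$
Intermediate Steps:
$C{\left(X \right)} = X + 2 X^{2}$ ($C{\left(X \right)} = \left(X^{2} + X^{2}\right) + X = 2 X^{2} + X = X + 2 X^{2}$)
$\sqrt{l{\left(- \frac{22}{47} + \frac{71}{101},74 \right)} + C{\left(119 \right)}} = \sqrt{\left(\left(- \frac{22}{47} + \frac{71}{101}\right) - 74\right) + 119 \left(1 + 2 \cdot 119\right)} = \sqrt{\left(\left(\left(-22\right) \frac{1}{47} + 71 \cdot \frac{1}{101}\right) - 74\right) + 119 \left(1 + 238\right)} = \sqrt{\left(\left(- \frac{22}{47} + \frac{71}{101}\right) - 74\right) + 119 \cdot 239} = \sqrt{\left(\frac{1115}{4747} - 74\right) + 28441} = \sqrt{- \frac{350163}{4747} + 28441} = \sqrt{\frac{134659264}{4747}} = \frac{8 \sqrt{9987930097}}{4747}$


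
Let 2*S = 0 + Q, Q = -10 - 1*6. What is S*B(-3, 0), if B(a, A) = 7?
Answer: -56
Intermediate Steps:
Q = -16 (Q = -10 - 6 = -16)
S = -8 (S = (0 - 16)/2 = (1/2)*(-16) = -8)
S*B(-3, 0) = -8*7 = -56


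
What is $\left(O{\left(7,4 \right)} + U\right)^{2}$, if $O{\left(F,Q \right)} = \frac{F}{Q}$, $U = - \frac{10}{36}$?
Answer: $\frac{2809}{1296} \approx 2.1674$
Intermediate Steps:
$U = - \frac{5}{18}$ ($U = \left(-10\right) \frac{1}{36} = - \frac{5}{18} \approx -0.27778$)
$\left(O{\left(7,4 \right)} + U\right)^{2} = \left(\frac{7}{4} - \frac{5}{18}\right)^{2} = \left(\frac{53}{36}\right)^{2} = \frac{2809}{1296}$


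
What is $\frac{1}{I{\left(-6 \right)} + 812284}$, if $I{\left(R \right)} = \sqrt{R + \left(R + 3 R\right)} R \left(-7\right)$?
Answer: $\frac{203071}{164951337394} - \frac{21 i \sqrt{30}}{329902674788} \approx 1.2311 \cdot 10^{-6} - 3.4865 \cdot 10^{-10} i$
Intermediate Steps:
$I{\left(R \right)} = - 7 \sqrt{5} R^{\frac{3}{2}}$ ($I{\left(R \right)} = \sqrt{R + 4 R} R \left(-7\right) = \sqrt{5 R} R \left(-7\right) = \sqrt{5} \sqrt{R} R \left(-7\right) = \sqrt{5} R^{\frac{3}{2}} \left(-7\right) = - 7 \sqrt{5} R^{\frac{3}{2}}$)
$\frac{1}{I{\left(-6 \right)} + 812284} = \frac{1}{- 7 \sqrt{5} \left(-6\right)^{\frac{3}{2}} + 812284} = \frac{1}{- 7 \sqrt{5} \left(- 6 i \sqrt{6}\right) + 812284} = \frac{1}{42 i \sqrt{30} + 812284} = \frac{1}{812284 + 42 i \sqrt{30}}$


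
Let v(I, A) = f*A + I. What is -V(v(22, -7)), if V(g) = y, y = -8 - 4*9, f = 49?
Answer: 44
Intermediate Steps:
y = -44 (y = -8 - 36 = -44)
v(I, A) = I + 49*A (v(I, A) = 49*A + I = I + 49*A)
V(g) = -44
-V(v(22, -7)) = -1*(-44) = 44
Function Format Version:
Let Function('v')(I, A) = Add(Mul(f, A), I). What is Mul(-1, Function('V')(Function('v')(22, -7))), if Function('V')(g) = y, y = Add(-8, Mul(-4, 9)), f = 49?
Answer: 44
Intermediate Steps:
y = -44 (y = Add(-8, -36) = -44)
Function('v')(I, A) = Add(I, Mul(49, A)) (Function('v')(I, A) = Add(Mul(49, A), I) = Add(I, Mul(49, A)))
Function('V')(g) = -44
Mul(-1, Function('V')(Function('v')(22, -7))) = Mul(-1, -44) = 44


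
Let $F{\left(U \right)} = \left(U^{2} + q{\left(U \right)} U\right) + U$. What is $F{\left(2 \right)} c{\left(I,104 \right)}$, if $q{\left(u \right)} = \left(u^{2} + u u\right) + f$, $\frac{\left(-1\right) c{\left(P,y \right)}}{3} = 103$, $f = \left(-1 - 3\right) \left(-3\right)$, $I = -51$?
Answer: $-14214$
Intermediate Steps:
$f = 12$ ($f = \left(-4\right) \left(-3\right) = 12$)
$c{\left(P,y \right)} = -309$ ($c{\left(P,y \right)} = \left(-3\right) 103 = -309$)
$q{\left(u \right)} = 12 + 2 u^{2}$ ($q{\left(u \right)} = \left(u^{2} + u u\right) + 12 = \left(u^{2} + u^{2}\right) + 12 = 2 u^{2} + 12 = 12 + 2 u^{2}$)
$F{\left(U \right)} = U + U^{2} + U \left(12 + 2 U^{2}\right)$ ($F{\left(U \right)} = \left(U^{2} + \left(12 + 2 U^{2}\right) U\right) + U = \left(U^{2} + U \left(12 + 2 U^{2}\right)\right) + U = U + U^{2} + U \left(12 + 2 U^{2}\right)$)
$F{\left(2 \right)} c{\left(I,104 \right)} = 2 \left(13 + 2 + 2 \cdot 2^{2}\right) \left(-309\right) = 2 \left(13 + 2 + 2 \cdot 4\right) \left(-309\right) = 2 \left(13 + 2 + 8\right) \left(-309\right) = 2 \cdot 23 \left(-309\right) = 46 \left(-309\right) = -14214$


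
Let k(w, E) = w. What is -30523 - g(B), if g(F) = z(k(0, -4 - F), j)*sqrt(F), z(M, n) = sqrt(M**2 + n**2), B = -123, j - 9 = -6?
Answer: -30523 - 3*I*sqrt(123) ≈ -30523.0 - 33.272*I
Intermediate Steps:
j = 3 (j = 9 - 6 = 3)
g(F) = 3*sqrt(F) (g(F) = sqrt(0**2 + 3**2)*sqrt(F) = sqrt(0 + 9)*sqrt(F) = sqrt(9)*sqrt(F) = 3*sqrt(F))
-30523 - g(B) = -30523 - 3*sqrt(-123) = -30523 - 3*I*sqrt(123)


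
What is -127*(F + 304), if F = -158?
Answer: -18542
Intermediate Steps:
-127*(F + 304) = -127*(-158 + 304) = -127*146 = -18542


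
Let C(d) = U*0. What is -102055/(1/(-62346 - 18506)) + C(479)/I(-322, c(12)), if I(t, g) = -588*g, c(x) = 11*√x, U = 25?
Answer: 8251350860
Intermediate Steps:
C(d) = 0 (C(d) = 25*0 = 0)
-102055/(1/(-62346 - 18506)) + C(479)/I(-322, c(12)) = -102055/(1/(-62346 - 18506)) + 0/((-6468*√12)) = -102055/(1/(-80852)) + 0/((-6468*2*√3)) = -102055/(-1/80852) + 0/((-12936*√3)) = -102055*(-80852) + 0/((-12936*√3)) = 8251350860 + 0*(-√3/38808) = 8251350860 + 0 = 8251350860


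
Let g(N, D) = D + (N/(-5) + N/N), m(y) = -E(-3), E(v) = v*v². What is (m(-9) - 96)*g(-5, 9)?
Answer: -759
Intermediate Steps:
E(v) = v³
m(y) = 27 (m(y) = -1*(-3)³ = -1*(-27) = 27)
g(N, D) = 1 + D - N/5 (g(N, D) = D + (N*(-⅕) + 1) = D + (-N/5 + 1) = D + (1 - N/5) = 1 + D - N/5)
(m(-9) - 96)*g(-5, 9) = (27 - 96)*(1 + 9 - ⅕*(-5)) = -69*(1 + 9 + 1) = -69*11 = -759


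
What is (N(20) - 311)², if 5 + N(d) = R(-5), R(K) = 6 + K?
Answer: 99225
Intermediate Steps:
N(d) = -4 (N(d) = -5 + (6 - 5) = -5 + 1 = -4)
(N(20) - 311)² = (-4 - 311)² = (-315)² = 99225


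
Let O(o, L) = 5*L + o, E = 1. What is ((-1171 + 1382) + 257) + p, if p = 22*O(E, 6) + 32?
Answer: 1182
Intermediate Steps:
O(o, L) = o + 5*L
p = 714 (p = 22*(1 + 5*6) + 32 = 22*(1 + 30) + 32 = 22*31 + 32 = 682 + 32 = 714)
((-1171 + 1382) + 257) + p = ((-1171 + 1382) + 257) + 714 = (211 + 257) + 714 = 468 + 714 = 1182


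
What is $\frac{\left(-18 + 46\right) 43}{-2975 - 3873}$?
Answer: $- \frac{301}{1712} \approx -0.17582$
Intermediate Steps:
$\frac{\left(-18 + 46\right) 43}{-2975 - 3873} = \frac{28 \cdot 43}{-2975 - 3873} = \frac{1204}{-6848} = 1204 \left(- \frac{1}{6848}\right) = - \frac{301}{1712}$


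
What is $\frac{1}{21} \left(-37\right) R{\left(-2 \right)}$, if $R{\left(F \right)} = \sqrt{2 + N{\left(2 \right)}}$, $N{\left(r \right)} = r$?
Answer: $- \frac{74}{21} \approx -3.5238$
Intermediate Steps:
$R{\left(F \right)} = 2$ ($R{\left(F \right)} = \sqrt{2 + 2} = \sqrt{4} = 2$)
$\frac{1}{21} \left(-37\right) R{\left(-2 \right)} = \frac{1}{21} \left(-37\right) 2 = \left(- \frac{37}{21}\right) 2 = - \frac{74}{21}$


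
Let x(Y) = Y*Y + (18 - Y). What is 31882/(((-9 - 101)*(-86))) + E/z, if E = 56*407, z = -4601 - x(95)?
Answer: 108178449/64086770 ≈ 1.6880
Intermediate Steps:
x(Y) = 18 + Y**2 - Y (x(Y) = Y**2 + (18 - Y) = 18 + Y**2 - Y)
z = -13549 (z = -4601 - (18 + 95**2 - 1*95) = -4601 - (18 + 9025 - 95) = -4601 - 1*8948 = -4601 - 8948 = -13549)
E = 22792
31882/(((-9 - 101)*(-86))) + E/z = 31882/(((-9 - 101)*(-86))) + 22792/(-13549) = 31882/((-110*(-86))) + 22792*(-1/13549) = 31882/9460 - 22792/13549 = 31882*(1/9460) - 22792/13549 = 15941/4730 - 22792/13549 = 108178449/64086770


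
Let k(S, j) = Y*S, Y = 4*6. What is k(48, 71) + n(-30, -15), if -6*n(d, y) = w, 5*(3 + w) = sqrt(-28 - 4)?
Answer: 2305/2 - 2*I*sqrt(2)/15 ≈ 1152.5 - 0.18856*I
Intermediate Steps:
w = -3 + 4*I*sqrt(2)/5 (w = -3 + sqrt(-28 - 4)/5 = -3 + sqrt(-32)/5 = -3 + (4*I*sqrt(2))/5 = -3 + 4*I*sqrt(2)/5 ≈ -3.0 + 1.1314*I)
Y = 24
k(S, j) = 24*S
n(d, y) = 1/2 - 2*I*sqrt(2)/15 (n(d, y) = -(-3 + 4*I*sqrt(2)/5)/6 = 1/2 - 2*I*sqrt(2)/15)
k(48, 71) + n(-30, -15) = 24*48 + (1/2 - 2*I*sqrt(2)/15) = 1152 + (1/2 - 2*I*sqrt(2)/15) = 2305/2 - 2*I*sqrt(2)/15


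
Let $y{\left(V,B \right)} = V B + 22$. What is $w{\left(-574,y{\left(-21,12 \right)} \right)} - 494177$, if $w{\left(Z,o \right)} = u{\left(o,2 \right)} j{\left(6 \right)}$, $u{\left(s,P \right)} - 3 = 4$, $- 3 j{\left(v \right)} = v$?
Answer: $-494191$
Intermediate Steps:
$j{\left(v \right)} = - \frac{v}{3}$
$y{\left(V,B \right)} = 22 + B V$ ($y{\left(V,B \right)} = B V + 22 = 22 + B V$)
$u{\left(s,P \right)} = 7$ ($u{\left(s,P \right)} = 3 + 4 = 7$)
$w{\left(Z,o \right)} = -14$ ($w{\left(Z,o \right)} = 7 \left(\left(- \frac{1}{3}\right) 6\right) = 7 \left(-2\right) = -14$)
$w{\left(-574,y{\left(-21,12 \right)} \right)} - 494177 = -14 - 494177 = -494191$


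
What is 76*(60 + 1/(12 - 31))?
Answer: 4556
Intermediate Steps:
76*(60 + 1/(12 - 31)) = 76*(60 + 1/(-19)) = 76*(60 - 1/19) = 76*(1139/19) = 4556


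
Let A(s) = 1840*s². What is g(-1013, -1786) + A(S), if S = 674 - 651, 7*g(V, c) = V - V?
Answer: 973360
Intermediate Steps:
g(V, c) = 0 (g(V, c) = (V - V)/7 = (⅐)*0 = 0)
S = 23
g(-1013, -1786) + A(S) = 0 + 1840*23² = 0 + 1840*529 = 0 + 973360 = 973360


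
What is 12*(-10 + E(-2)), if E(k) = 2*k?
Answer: -168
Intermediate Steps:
12*(-10 + E(-2)) = 12*(-10 + 2*(-2)) = 12*(-10 - 4) = 12*(-14) = -168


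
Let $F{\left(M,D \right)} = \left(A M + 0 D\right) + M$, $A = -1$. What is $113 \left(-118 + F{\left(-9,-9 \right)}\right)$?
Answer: $-13334$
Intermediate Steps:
$F{\left(M,D \right)} = 0$ ($F{\left(M,D \right)} = \left(- M + 0 D\right) + M = \left(- M + 0\right) + M = - M + M = 0$)
$113 \left(-118 + F{\left(-9,-9 \right)}\right) = 113 \left(-118 + 0\right) = 113 \left(-118\right) = -13334$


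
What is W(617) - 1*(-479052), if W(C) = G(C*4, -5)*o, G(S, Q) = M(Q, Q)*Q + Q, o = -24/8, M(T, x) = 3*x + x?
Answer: 478767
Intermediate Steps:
M(T, x) = 4*x
o = -3 (o = -24*⅛ = -3)
G(S, Q) = Q + 4*Q² (G(S, Q) = (4*Q)*Q + Q = 4*Q² + Q = Q + 4*Q²)
W(C) = -285 (W(C) = -5*(1 + 4*(-5))*(-3) = -5*(1 - 20)*(-3) = -5*(-19)*(-3) = 95*(-3) = -285)
W(617) - 1*(-479052) = -285 - 1*(-479052) = -285 + 479052 = 478767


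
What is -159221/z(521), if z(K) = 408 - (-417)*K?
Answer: -159221/217665 ≈ -0.73150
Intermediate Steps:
z(K) = 408 + 417*K
-159221/z(521) = -159221/(408 + 417*521) = -159221/(408 + 217257) = -159221/217665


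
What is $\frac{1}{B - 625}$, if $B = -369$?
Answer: $- \frac{1}{994} \approx -0.001006$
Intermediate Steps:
$\frac{1}{B - 625} = \frac{1}{-369 - 625} = \frac{1}{-994} = - \frac{1}{994}$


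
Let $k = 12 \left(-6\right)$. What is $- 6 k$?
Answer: $432$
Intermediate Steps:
$k = -72$
$- 6 k = \left(-6\right) \left(-72\right) = 432$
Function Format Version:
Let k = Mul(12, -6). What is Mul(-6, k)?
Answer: 432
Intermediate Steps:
k = -72
Mul(-6, k) = Mul(-6, -72) = 432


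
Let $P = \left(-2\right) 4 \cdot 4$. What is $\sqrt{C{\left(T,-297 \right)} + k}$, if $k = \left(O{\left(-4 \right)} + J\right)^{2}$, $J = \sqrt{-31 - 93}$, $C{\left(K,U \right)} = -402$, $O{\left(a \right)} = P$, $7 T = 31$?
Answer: $\sqrt{498 - 128 i \sqrt{31}} \approx 26.148 - 13.628 i$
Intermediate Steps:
$T = \frac{31}{7}$ ($T = \frac{1}{7} \cdot 31 = \frac{31}{7} \approx 4.4286$)
$P = -32$ ($P = \left(-8\right) 4 = -32$)
$O{\left(a \right)} = -32$
$J = 2 i \sqrt{31}$ ($J = \sqrt{-124} = 2 i \sqrt{31} \approx 11.136 i$)
$k = \left(-32 + 2 i \sqrt{31}\right)^{2} \approx 900.0 - 712.67 i$
$\sqrt{C{\left(T,-297 \right)} + k} = \sqrt{-402 + \left(900 - 128 i \sqrt{31}\right)} = \sqrt{498 - 128 i \sqrt{31}}$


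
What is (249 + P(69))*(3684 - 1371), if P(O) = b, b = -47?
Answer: 467226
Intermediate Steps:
P(O) = -47
(249 + P(69))*(3684 - 1371) = (249 - 47)*(3684 - 1371) = 202*2313 = 467226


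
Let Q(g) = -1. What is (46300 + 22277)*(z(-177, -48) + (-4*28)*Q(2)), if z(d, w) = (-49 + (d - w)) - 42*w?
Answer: 133725150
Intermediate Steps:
z(d, w) = -49 + d - 43*w (z(d, w) = (-49 + d - w) - 42*w = -49 + d - 43*w)
(46300 + 22277)*(z(-177, -48) + (-4*28)*Q(2)) = (46300 + 22277)*((-49 - 177 - 43*(-48)) - 4*28*(-1)) = 68577*((-49 - 177 + 2064) - 112*(-1)) = 68577*(1838 + 112) = 68577*1950 = 133725150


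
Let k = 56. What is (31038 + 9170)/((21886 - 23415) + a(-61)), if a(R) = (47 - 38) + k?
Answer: -5026/183 ≈ -27.464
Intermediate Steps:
a(R) = 65 (a(R) = (47 - 38) + 56 = 9 + 56 = 65)
(31038 + 9170)/((21886 - 23415) + a(-61)) = (31038 + 9170)/((21886 - 23415) + 65) = 40208/(-1529 + 65) = 40208/(-1464) = 40208*(-1/1464) = -5026/183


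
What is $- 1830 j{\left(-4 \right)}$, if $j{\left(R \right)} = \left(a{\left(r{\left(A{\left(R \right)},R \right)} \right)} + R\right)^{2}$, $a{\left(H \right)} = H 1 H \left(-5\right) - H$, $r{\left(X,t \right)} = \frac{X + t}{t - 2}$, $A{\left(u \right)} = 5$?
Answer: $- \frac{6236945}{216} \approx -28875.0$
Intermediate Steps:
$r{\left(X,t \right)} = \frac{X + t}{-2 + t}$
$a{\left(H \right)} = - H - 5 H^{2}$ ($a{\left(H \right)} = H H \left(-5\right) - H = H^{2} \left(-5\right) - H = - 5 H^{2} - H = - H - 5 H^{2}$)
$j{\left(R \right)} = \left(R - \frac{\left(1 + \frac{5 \left(5 + R\right)}{-2 + R}\right) \left(5 + R\right)}{-2 + R}\right)^{2}$ ($j{\left(R \right)} = \left(- \frac{5 + R}{-2 + R} \left(1 + 5 \frac{5 + R}{-2 + R}\right) + R\right)^{2} = \left(- \frac{5 + R}{-2 + R} \left(1 + \frac{5 \left(5 + R\right)}{-2 + R}\right) + R\right)^{2} = \left(- \frac{\left(1 + \frac{5 \left(5 + R\right)}{-2 + R}\right) \left(5 + R\right)}{-2 + R} + R\right)^{2} = \left(R - \frac{\left(1 + \frac{5 \left(5 + R\right)}{-2 + R}\right) \left(5 + R\right)}{-2 + R}\right)^{2}$)
$- 1830 j{\left(-4 \right)} = - 1830 \frac{\left(- 4 \left(-2 - 4\right)^{2} - \left(5 - 4\right) \left(23 + 6 \left(-4\right)\right)\right)^{2}}{\left(-2 - 4\right)^{4}} = - 1830 \frac{\left(- 4 \left(-6\right)^{2} - 1 \left(23 - 24\right)\right)^{2}}{1296} = - 1830 \frac{\left(\left(-4\right) 36 - 1 \left(-1\right)\right)^{2}}{1296} = - 1830 \frac{\left(-144 + 1\right)^{2}}{1296} = - 1830 \frac{\left(-143\right)^{2}}{1296} = - 1830 \cdot \frac{1}{1296} \cdot 20449 = \left(-1830\right) \frac{20449}{1296} = - \frac{6236945}{216}$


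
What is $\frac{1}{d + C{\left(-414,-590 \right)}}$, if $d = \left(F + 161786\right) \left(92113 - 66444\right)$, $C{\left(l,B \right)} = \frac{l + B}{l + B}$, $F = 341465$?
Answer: $\frac{1}{12917949920} \approx 7.7412 \cdot 10^{-11}$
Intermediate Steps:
$C{\left(l,B \right)} = 1$ ($C{\left(l,B \right)} = \frac{B + l}{B + l} = 1$)
$d = 12917949919$ ($d = \left(341465 + 161786\right) \left(92113 - 66444\right) = 503251 \cdot 25669 = 12917949919$)
$\frac{1}{d + C{\left(-414,-590 \right)}} = \frac{1}{12917949919 + 1} = \frac{1}{12917949920}$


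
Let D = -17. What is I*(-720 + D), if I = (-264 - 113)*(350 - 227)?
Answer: 34175427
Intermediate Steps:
I = -46371 (I = -377*123 = -46371)
I*(-720 + D) = -46371*(-720 - 17) = -46371*(-737) = 34175427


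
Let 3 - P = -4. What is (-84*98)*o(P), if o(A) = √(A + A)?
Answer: -8232*√14 ≈ -30801.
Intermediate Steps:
P = 7 (P = 3 - 1*(-4) = 3 + 4 = 7)
o(A) = √2*√A (o(A) = √(2*A) = √2*√A)
(-84*98)*o(P) = (-84*98)*(√2*√7) = -8232*√14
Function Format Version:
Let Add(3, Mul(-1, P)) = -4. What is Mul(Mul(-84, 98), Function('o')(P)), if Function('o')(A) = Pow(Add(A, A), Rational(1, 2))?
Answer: Mul(-8232, Pow(14, Rational(1, 2))) ≈ -30801.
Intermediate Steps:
P = 7 (P = Add(3, Mul(-1, -4)) = Add(3, 4) = 7)
Function('o')(A) = Mul(Pow(2, Rational(1, 2)), Pow(A, Rational(1, 2))) (Function('o')(A) = Pow(Mul(2, A), Rational(1, 2)) = Mul(Pow(2, Rational(1, 2)), Pow(A, Rational(1, 2))))
Mul(Mul(-84, 98), Function('o')(P)) = Mul(Mul(-84, 98), Mul(Pow(2, Rational(1, 2)), Pow(7, Rational(1, 2)))) = Mul(-8232, Pow(14, Rational(1, 2)))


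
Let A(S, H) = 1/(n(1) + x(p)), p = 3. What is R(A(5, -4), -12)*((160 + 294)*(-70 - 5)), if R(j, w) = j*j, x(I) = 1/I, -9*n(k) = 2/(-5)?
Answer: -68951250/289 ≈ -2.3859e+5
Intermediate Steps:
n(k) = 2/45 (n(k) = -2/(9*(-5)) = -2*(-1)/(9*5) = -⅑*(-⅖) = 2/45)
A(S, H) = 45/17 (A(S, H) = 1/(2/45 + 1/3) = 1/(2/45 + ⅓) = 1/(17/45) = 45/17)
R(j, w) = j²
R(A(5, -4), -12)*((160 + 294)*(-70 - 5)) = (45/17)²*((160 + 294)*(-70 - 5)) = 2025*(454*(-75))/289 = (2025/289)*(-34050) = -68951250/289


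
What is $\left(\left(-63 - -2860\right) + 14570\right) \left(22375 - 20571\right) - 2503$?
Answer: $31327565$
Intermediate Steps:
$\left(\left(-63 - -2860\right) + 14570\right) \left(22375 - 20571\right) - 2503 = \left(\left(-63 + 2860\right) + 14570\right) 1804 - 2503 = \left(2797 + 14570\right) 1804 - 2503 = 17367 \cdot 1804 - 2503 = 31330068 - 2503 = 31327565$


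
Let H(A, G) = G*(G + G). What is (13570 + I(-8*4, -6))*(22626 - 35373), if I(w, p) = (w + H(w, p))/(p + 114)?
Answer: -1556833600/9 ≈ -1.7298e+8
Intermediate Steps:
H(A, G) = 2*G² (H(A, G) = G*(2*G) = 2*G²)
I(w, p) = (w + 2*p²)/(114 + p) (I(w, p) = (w + 2*p²)/(p + 114) = (w + 2*p²)/(114 + p))
(13570 + I(-8*4, -6))*(22626 - 35373) = (13570 + (-8*4 + 2*(-6)²)/(114 - 6))*(22626 - 35373) = (13570 + (-32 + 2*36)/108)*(-12747) = (13570 + (-32 + 72)/108)*(-12747) = (13570 + (1/108)*40)*(-12747) = (13570 + 10/27)*(-12747) = (366400/27)*(-12747) = -1556833600/9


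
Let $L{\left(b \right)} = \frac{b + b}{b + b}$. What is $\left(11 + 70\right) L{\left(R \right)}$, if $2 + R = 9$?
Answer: $81$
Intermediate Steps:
$R = 7$ ($R = -2 + 9 = 7$)
$L{\left(b \right)} = 1$ ($L{\left(b \right)} = \frac{2 b}{2 b} = 2 b \frac{1}{2 b} = 1$)
$\left(11 + 70\right) L{\left(R \right)} = \left(11 + 70\right) 1 = 81 \cdot 1 = 81$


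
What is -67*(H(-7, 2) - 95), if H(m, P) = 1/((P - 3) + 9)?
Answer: 50853/8 ≈ 6356.6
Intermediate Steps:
H(m, P) = 1/(6 + P) (H(m, P) = 1/((-3 + P) + 9) = 1/(6 + P))
-67*(H(-7, 2) - 95) = -67*(1/(6 + 2) - 95) = -67*(1/8 - 95) = -67*(⅛ - 95) = -67*(-759/8) = 50853/8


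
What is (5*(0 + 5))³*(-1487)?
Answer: -23234375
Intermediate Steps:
(5*(0 + 5))³*(-1487) = (5*5)³*(-1487) = 25³*(-1487) = 15625*(-1487) = -23234375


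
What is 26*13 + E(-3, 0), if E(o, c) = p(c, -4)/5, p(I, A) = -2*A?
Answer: 1698/5 ≈ 339.60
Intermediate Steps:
E(o, c) = 8/5 (E(o, c) = -2*(-4)/5 = 8*(1/5) = 8/5)
26*13 + E(-3, 0) = 26*13 + 8/5 = 338 + 8/5 = 1698/5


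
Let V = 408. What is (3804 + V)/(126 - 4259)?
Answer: -4212/4133 ≈ -1.0191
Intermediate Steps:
(3804 + V)/(126 - 4259) = (3804 + 408)/(126 - 4259) = 4212/(-4133) = 4212*(-1/4133) = -4212/4133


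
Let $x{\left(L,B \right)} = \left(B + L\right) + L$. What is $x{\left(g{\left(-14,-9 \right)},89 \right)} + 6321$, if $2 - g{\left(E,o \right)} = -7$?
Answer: $6428$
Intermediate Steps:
$g{\left(E,o \right)} = 9$ ($g{\left(E,o \right)} = 2 - -7 = 2 + 7 = 9$)
$x{\left(L,B \right)} = B + 2 L$
$x{\left(g{\left(-14,-9 \right)},89 \right)} + 6321 = \left(89 + 2 \cdot 9\right) + 6321 = \left(89 + 18\right) + 6321 = 107 + 6321 = 6428$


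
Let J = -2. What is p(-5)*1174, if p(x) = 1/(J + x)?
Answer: -1174/7 ≈ -167.71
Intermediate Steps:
p(x) = 1/(-2 + x)
p(-5)*1174 = 1174/(-2 - 5) = 1174/(-7) = -⅐*1174 = -1174/7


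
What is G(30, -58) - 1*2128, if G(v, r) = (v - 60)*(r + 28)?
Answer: -1228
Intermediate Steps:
G(v, r) = (-60 + v)*(28 + r)
G(30, -58) - 1*2128 = (-1680 - 60*(-58) + 28*30 - 58*30) - 1*2128 = (-1680 + 3480 + 840 - 1740) - 2128 = 900 - 2128 = -1228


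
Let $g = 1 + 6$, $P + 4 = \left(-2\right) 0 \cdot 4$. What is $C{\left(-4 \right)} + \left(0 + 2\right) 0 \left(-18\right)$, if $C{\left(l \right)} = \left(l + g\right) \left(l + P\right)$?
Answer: $-24$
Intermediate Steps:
$P = -4$ ($P = -4 + \left(-2\right) 0 \cdot 4 = -4 + 0 \cdot 4 = -4 + 0 = -4$)
$g = 7$
$C{\left(l \right)} = \left(-4 + l\right) \left(7 + l\right)$ ($C{\left(l \right)} = \left(l + 7\right) \left(l - 4\right) = \left(7 + l\right) \left(-4 + l\right) = \left(-4 + l\right) \left(7 + l\right)$)
$C{\left(-4 \right)} + \left(0 + 2\right) 0 \left(-18\right) = \left(-28 + \left(-4\right)^{2} + 3 \left(-4\right)\right) + \left(0 + 2\right) 0 \left(-18\right) = \left(-28 + 16 - 12\right) + 2 \cdot 0 \left(-18\right) = -24 + 0 \left(-18\right) = -24 + 0 = -24$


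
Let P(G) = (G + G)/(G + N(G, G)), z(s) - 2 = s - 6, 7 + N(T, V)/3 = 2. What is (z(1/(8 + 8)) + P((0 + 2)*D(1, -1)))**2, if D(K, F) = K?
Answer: 779689/43264 ≈ 18.022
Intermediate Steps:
N(T, V) = -15 (N(T, V) = -21 + 3*2 = -21 + 6 = -15)
z(s) = -4 + s (z(s) = 2 + (s - 6) = 2 + (-6 + s) = -4 + s)
P(G) = 2*G/(-15 + G) (P(G) = (G + G)/(G - 15) = (2*G)/(-15 + G) = 2*G/(-15 + G))
(z(1/(8 + 8)) + P((0 + 2)*D(1, -1)))**2 = ((-4 + 1/(8 + 8)) + 2*((0 + 2)*1)/(-15 + (0 + 2)*1))**2 = ((-4 + 1/16) + 2*(2*1)/(-15 + 2*1))**2 = ((-4 + 1/16) + 2*2/(-15 + 2))**2 = (-63/16 + 2*2/(-13))**2 = (-63/16 + 2*2*(-1/13))**2 = (-63/16 - 4/13)**2 = (-883/208)**2 = 779689/43264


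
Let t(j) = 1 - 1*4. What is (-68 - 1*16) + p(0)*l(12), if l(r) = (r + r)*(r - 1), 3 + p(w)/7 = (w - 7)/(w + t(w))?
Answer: -1316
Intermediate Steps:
t(j) = -3 (t(j) = 1 - 4 = -3)
p(w) = -21 + 7*(-7 + w)/(-3 + w) (p(w) = -21 + 7*((w - 7)/(w - 3)) = -21 + 7*((-7 + w)/(-3 + w)) = -21 + 7*(-7 + w)/(-3 + w))
l(r) = 2*r*(-1 + r) (l(r) = (2*r)*(-1 + r) = 2*r*(-1 + r))
(-68 - 1*16) + p(0)*l(12) = (-68 - 1*16) + (14*(1 - 1*0)/(-3 + 0))*(2*12*(-1 + 12)) = (-68 - 16) + (14*(1 + 0)/(-3))*(2*12*11) = -84 + (14*(-⅓)*1)*264 = -84 - 14/3*264 = -84 - 1232 = -1316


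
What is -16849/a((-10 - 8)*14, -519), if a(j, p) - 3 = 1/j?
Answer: -4245948/755 ≈ -5623.8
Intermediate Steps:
a(j, p) = 3 + 1/j
-16849/a((-10 - 8)*14, -519) = -16849/(3 + 1/((-10 - 8)*14)) = -16849/(3 + 1/(-18*14)) = -16849/(3 + 1/(-252)) = -16849/(3 - 1/252) = -16849/755/252 = -16849*252/755 = -4245948/755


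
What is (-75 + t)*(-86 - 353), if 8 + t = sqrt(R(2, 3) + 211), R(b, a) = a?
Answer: 36437 - 439*sqrt(214) ≈ 30015.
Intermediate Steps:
t = -8 + sqrt(214) (t = -8 + sqrt(3 + 211) = -8 + sqrt(214) ≈ 6.6287)
(-75 + t)*(-86 - 353) = (-75 + (-8 + sqrt(214)))*(-86 - 353) = (-83 + sqrt(214))*(-439) = 36437 - 439*sqrt(214)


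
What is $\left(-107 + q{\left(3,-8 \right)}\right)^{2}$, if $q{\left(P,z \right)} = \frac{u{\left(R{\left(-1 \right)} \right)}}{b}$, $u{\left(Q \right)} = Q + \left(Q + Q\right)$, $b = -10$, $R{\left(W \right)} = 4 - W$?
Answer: $\frac{47089}{4} \approx 11772.0$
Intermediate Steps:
$u{\left(Q \right)} = 3 Q$ ($u{\left(Q \right)} = Q + 2 Q = 3 Q$)
$q{\left(P,z \right)} = - \frac{3}{2}$ ($q{\left(P,z \right)} = \frac{3 \left(4 - -1\right)}{-10} = 3 \left(4 + 1\right) \left(- \frac{1}{10}\right) = 3 \cdot 5 \left(- \frac{1}{10}\right) = 15 \left(- \frac{1}{10}\right) = - \frac{3}{2}$)
$\left(-107 + q{\left(3,-8 \right)}\right)^{2} = \left(-107 - \frac{3}{2}\right)^{2} = \left(- \frac{217}{2}\right)^{2} = \frac{47089}{4}$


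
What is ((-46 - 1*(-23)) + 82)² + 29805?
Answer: 33286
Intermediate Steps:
((-46 - 1*(-23)) + 82)² + 29805 = ((-46 + 23) + 82)² + 29805 = (-23 + 82)² + 29805 = 59² + 29805 = 3481 + 29805 = 33286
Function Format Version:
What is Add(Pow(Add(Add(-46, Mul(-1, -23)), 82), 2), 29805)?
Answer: 33286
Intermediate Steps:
Add(Pow(Add(Add(-46, Mul(-1, -23)), 82), 2), 29805) = Add(Pow(Add(Add(-46, 23), 82), 2), 29805) = Add(Pow(Add(-23, 82), 2), 29805) = Add(Pow(59, 2), 29805) = Add(3481, 29805) = 33286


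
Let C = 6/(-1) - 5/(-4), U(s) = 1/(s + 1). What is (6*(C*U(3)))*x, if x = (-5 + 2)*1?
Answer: 171/8 ≈ 21.375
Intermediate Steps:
U(s) = 1/(1 + s)
C = -19/4 (C = 6*(-1) - 5*(-¼) = -6 + 5/4 = -19/4 ≈ -4.7500)
x = -3 (x = -3*1 = -3)
(6*(C*U(3)))*x = (6*(-19/(4*(1 + 3))))*(-3) = (6*(-19/4/4))*(-3) = (6*(-19/4*¼))*(-3) = (6*(-19/16))*(-3) = -57/8*(-3) = 171/8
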